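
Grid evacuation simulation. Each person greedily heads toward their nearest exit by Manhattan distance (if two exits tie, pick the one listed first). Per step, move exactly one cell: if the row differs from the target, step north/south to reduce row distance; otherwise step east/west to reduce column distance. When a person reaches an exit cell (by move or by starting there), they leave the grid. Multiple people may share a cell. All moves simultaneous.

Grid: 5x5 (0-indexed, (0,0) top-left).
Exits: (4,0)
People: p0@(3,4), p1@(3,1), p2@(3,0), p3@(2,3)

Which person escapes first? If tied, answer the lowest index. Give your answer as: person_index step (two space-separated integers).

Step 1: p0:(3,4)->(4,4) | p1:(3,1)->(4,1) | p2:(3,0)->(4,0)->EXIT | p3:(2,3)->(3,3)
Step 2: p0:(4,4)->(4,3) | p1:(4,1)->(4,0)->EXIT | p2:escaped | p3:(3,3)->(4,3)
Step 3: p0:(4,3)->(4,2) | p1:escaped | p2:escaped | p3:(4,3)->(4,2)
Step 4: p0:(4,2)->(4,1) | p1:escaped | p2:escaped | p3:(4,2)->(4,1)
Step 5: p0:(4,1)->(4,0)->EXIT | p1:escaped | p2:escaped | p3:(4,1)->(4,0)->EXIT
Exit steps: [5, 2, 1, 5]
First to escape: p2 at step 1

Answer: 2 1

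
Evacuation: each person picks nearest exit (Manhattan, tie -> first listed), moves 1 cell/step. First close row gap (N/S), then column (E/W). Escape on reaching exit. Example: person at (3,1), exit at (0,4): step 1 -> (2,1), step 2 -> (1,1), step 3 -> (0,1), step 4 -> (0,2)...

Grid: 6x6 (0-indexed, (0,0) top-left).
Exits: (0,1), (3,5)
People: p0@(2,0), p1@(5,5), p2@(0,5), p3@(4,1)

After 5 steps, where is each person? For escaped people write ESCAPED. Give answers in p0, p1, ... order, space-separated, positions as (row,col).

Step 1: p0:(2,0)->(1,0) | p1:(5,5)->(4,5) | p2:(0,5)->(1,5) | p3:(4,1)->(3,1)
Step 2: p0:(1,0)->(0,0) | p1:(4,5)->(3,5)->EXIT | p2:(1,5)->(2,5) | p3:(3,1)->(2,1)
Step 3: p0:(0,0)->(0,1)->EXIT | p1:escaped | p2:(2,5)->(3,5)->EXIT | p3:(2,1)->(1,1)
Step 4: p0:escaped | p1:escaped | p2:escaped | p3:(1,1)->(0,1)->EXIT

ESCAPED ESCAPED ESCAPED ESCAPED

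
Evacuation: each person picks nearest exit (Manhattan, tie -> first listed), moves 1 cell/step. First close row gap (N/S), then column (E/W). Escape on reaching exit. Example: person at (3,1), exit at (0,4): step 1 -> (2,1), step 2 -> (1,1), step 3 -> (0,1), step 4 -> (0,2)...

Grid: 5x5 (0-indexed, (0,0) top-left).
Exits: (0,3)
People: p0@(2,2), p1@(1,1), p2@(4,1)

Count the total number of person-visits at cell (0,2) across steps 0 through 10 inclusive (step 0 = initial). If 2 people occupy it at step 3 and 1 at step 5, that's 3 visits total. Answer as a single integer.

Step 0: p0@(2,2) p1@(1,1) p2@(4,1) -> at (0,2): 0 [-], cum=0
Step 1: p0@(1,2) p1@(0,1) p2@(3,1) -> at (0,2): 0 [-], cum=0
Step 2: p0@(0,2) p1@(0,2) p2@(2,1) -> at (0,2): 2 [p0,p1], cum=2
Step 3: p0@ESC p1@ESC p2@(1,1) -> at (0,2): 0 [-], cum=2
Step 4: p0@ESC p1@ESC p2@(0,1) -> at (0,2): 0 [-], cum=2
Step 5: p0@ESC p1@ESC p2@(0,2) -> at (0,2): 1 [p2], cum=3
Step 6: p0@ESC p1@ESC p2@ESC -> at (0,2): 0 [-], cum=3
Total visits = 3

Answer: 3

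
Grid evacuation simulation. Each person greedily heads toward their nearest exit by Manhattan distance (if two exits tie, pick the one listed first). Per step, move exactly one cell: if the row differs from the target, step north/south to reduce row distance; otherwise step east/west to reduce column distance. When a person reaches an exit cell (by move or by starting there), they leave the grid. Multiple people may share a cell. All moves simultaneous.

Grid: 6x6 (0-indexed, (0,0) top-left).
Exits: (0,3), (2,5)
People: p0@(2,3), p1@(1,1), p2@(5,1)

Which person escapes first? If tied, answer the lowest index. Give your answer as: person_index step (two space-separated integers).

Step 1: p0:(2,3)->(1,3) | p1:(1,1)->(0,1) | p2:(5,1)->(4,1)
Step 2: p0:(1,3)->(0,3)->EXIT | p1:(0,1)->(0,2) | p2:(4,1)->(3,1)
Step 3: p0:escaped | p1:(0,2)->(0,3)->EXIT | p2:(3,1)->(2,1)
Step 4: p0:escaped | p1:escaped | p2:(2,1)->(1,1)
Step 5: p0:escaped | p1:escaped | p2:(1,1)->(0,1)
Step 6: p0:escaped | p1:escaped | p2:(0,1)->(0,2)
Step 7: p0:escaped | p1:escaped | p2:(0,2)->(0,3)->EXIT
Exit steps: [2, 3, 7]
First to escape: p0 at step 2

Answer: 0 2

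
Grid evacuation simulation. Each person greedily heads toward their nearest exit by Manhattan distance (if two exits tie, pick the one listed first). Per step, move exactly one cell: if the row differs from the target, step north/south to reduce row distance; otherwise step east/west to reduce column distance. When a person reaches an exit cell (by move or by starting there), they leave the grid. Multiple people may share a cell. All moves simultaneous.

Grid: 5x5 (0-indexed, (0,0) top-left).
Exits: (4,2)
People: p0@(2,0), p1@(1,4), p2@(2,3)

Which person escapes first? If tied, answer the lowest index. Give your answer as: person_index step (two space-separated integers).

Answer: 2 3

Derivation:
Step 1: p0:(2,0)->(3,0) | p1:(1,4)->(2,4) | p2:(2,3)->(3,3)
Step 2: p0:(3,0)->(4,0) | p1:(2,4)->(3,4) | p2:(3,3)->(4,3)
Step 3: p0:(4,0)->(4,1) | p1:(3,4)->(4,4) | p2:(4,3)->(4,2)->EXIT
Step 4: p0:(4,1)->(4,2)->EXIT | p1:(4,4)->(4,3) | p2:escaped
Step 5: p0:escaped | p1:(4,3)->(4,2)->EXIT | p2:escaped
Exit steps: [4, 5, 3]
First to escape: p2 at step 3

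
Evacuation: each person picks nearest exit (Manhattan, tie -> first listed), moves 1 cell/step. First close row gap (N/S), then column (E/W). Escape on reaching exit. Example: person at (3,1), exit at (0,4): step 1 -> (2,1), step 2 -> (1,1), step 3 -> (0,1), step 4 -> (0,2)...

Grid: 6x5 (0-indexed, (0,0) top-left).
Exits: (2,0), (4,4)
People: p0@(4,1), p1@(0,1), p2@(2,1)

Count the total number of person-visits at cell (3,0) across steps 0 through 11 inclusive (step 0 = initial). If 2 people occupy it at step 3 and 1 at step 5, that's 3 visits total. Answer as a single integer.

Answer: 0

Derivation:
Step 0: p0@(4,1) p1@(0,1) p2@(2,1) -> at (3,0): 0 [-], cum=0
Step 1: p0@(3,1) p1@(1,1) p2@ESC -> at (3,0): 0 [-], cum=0
Step 2: p0@(2,1) p1@(2,1) p2@ESC -> at (3,0): 0 [-], cum=0
Step 3: p0@ESC p1@ESC p2@ESC -> at (3,0): 0 [-], cum=0
Total visits = 0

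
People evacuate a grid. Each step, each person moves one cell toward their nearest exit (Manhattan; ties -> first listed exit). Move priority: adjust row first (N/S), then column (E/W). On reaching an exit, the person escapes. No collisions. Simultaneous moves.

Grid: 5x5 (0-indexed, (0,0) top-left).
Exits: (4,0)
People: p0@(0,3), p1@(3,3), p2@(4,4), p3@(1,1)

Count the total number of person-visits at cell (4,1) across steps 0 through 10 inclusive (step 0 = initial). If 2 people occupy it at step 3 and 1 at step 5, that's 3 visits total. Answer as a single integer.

Step 0: p0@(0,3) p1@(3,3) p2@(4,4) p3@(1,1) -> at (4,1): 0 [-], cum=0
Step 1: p0@(1,3) p1@(4,3) p2@(4,3) p3@(2,1) -> at (4,1): 0 [-], cum=0
Step 2: p0@(2,3) p1@(4,2) p2@(4,2) p3@(3,1) -> at (4,1): 0 [-], cum=0
Step 3: p0@(3,3) p1@(4,1) p2@(4,1) p3@(4,1) -> at (4,1): 3 [p1,p2,p3], cum=3
Step 4: p0@(4,3) p1@ESC p2@ESC p3@ESC -> at (4,1): 0 [-], cum=3
Step 5: p0@(4,2) p1@ESC p2@ESC p3@ESC -> at (4,1): 0 [-], cum=3
Step 6: p0@(4,1) p1@ESC p2@ESC p3@ESC -> at (4,1): 1 [p0], cum=4
Step 7: p0@ESC p1@ESC p2@ESC p3@ESC -> at (4,1): 0 [-], cum=4
Total visits = 4

Answer: 4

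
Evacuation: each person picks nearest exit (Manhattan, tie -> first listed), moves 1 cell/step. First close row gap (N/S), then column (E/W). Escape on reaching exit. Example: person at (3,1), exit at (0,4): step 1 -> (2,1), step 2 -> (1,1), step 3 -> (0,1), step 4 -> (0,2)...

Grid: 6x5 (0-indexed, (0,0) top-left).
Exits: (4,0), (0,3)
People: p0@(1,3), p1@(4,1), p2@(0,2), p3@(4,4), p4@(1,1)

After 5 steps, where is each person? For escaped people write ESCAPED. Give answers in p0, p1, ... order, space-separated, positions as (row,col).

Step 1: p0:(1,3)->(0,3)->EXIT | p1:(4,1)->(4,0)->EXIT | p2:(0,2)->(0,3)->EXIT | p3:(4,4)->(4,3) | p4:(1,1)->(0,1)
Step 2: p0:escaped | p1:escaped | p2:escaped | p3:(4,3)->(4,2) | p4:(0,1)->(0,2)
Step 3: p0:escaped | p1:escaped | p2:escaped | p3:(4,2)->(4,1) | p4:(0,2)->(0,3)->EXIT
Step 4: p0:escaped | p1:escaped | p2:escaped | p3:(4,1)->(4,0)->EXIT | p4:escaped

ESCAPED ESCAPED ESCAPED ESCAPED ESCAPED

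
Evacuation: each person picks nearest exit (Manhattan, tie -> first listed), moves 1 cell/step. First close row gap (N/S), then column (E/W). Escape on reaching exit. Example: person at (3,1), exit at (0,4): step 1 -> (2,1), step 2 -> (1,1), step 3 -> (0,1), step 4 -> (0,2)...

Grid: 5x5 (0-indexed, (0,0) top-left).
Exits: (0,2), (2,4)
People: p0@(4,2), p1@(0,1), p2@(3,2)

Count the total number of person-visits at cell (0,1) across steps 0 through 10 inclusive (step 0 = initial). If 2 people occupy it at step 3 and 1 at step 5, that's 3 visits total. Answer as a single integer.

Step 0: p0@(4,2) p1@(0,1) p2@(3,2) -> at (0,1): 1 [p1], cum=1
Step 1: p0@(3,2) p1@ESC p2@(2,2) -> at (0,1): 0 [-], cum=1
Step 2: p0@(2,2) p1@ESC p2@(1,2) -> at (0,1): 0 [-], cum=1
Step 3: p0@(1,2) p1@ESC p2@ESC -> at (0,1): 0 [-], cum=1
Step 4: p0@ESC p1@ESC p2@ESC -> at (0,1): 0 [-], cum=1
Total visits = 1

Answer: 1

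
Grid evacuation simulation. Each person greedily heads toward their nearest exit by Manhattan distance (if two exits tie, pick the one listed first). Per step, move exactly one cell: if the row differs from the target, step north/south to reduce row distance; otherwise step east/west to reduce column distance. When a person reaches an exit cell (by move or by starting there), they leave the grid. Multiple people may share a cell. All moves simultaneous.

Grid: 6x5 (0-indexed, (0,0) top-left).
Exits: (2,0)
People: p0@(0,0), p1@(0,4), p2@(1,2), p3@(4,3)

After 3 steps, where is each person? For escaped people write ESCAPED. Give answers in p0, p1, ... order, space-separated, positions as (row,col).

Step 1: p0:(0,0)->(1,0) | p1:(0,4)->(1,4) | p2:(1,2)->(2,2) | p3:(4,3)->(3,3)
Step 2: p0:(1,0)->(2,0)->EXIT | p1:(1,4)->(2,4) | p2:(2,2)->(2,1) | p3:(3,3)->(2,3)
Step 3: p0:escaped | p1:(2,4)->(2,3) | p2:(2,1)->(2,0)->EXIT | p3:(2,3)->(2,2)

ESCAPED (2,3) ESCAPED (2,2)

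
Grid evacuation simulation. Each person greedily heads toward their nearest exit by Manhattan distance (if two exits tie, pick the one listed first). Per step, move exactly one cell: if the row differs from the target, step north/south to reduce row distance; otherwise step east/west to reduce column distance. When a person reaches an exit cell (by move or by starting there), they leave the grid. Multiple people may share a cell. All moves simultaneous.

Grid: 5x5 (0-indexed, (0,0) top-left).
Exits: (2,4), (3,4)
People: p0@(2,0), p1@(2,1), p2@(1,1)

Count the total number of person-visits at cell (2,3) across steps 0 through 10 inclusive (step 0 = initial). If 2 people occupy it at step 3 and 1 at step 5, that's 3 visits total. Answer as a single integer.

Step 0: p0@(2,0) p1@(2,1) p2@(1,1) -> at (2,3): 0 [-], cum=0
Step 1: p0@(2,1) p1@(2,2) p2@(2,1) -> at (2,3): 0 [-], cum=0
Step 2: p0@(2,2) p1@(2,3) p2@(2,2) -> at (2,3): 1 [p1], cum=1
Step 3: p0@(2,3) p1@ESC p2@(2,3) -> at (2,3): 2 [p0,p2], cum=3
Step 4: p0@ESC p1@ESC p2@ESC -> at (2,3): 0 [-], cum=3
Total visits = 3

Answer: 3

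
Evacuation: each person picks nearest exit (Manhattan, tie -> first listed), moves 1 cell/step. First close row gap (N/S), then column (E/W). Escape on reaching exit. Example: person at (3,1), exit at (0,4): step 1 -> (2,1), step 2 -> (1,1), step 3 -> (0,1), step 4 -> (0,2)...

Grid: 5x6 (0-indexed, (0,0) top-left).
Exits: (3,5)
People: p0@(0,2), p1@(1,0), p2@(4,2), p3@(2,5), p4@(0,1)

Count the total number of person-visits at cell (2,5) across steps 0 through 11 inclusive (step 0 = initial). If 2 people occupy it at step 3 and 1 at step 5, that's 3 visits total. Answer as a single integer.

Step 0: p0@(0,2) p1@(1,0) p2@(4,2) p3@(2,5) p4@(0,1) -> at (2,5): 1 [p3], cum=1
Step 1: p0@(1,2) p1@(2,0) p2@(3,2) p3@ESC p4@(1,1) -> at (2,5): 0 [-], cum=1
Step 2: p0@(2,2) p1@(3,0) p2@(3,3) p3@ESC p4@(2,1) -> at (2,5): 0 [-], cum=1
Step 3: p0@(3,2) p1@(3,1) p2@(3,4) p3@ESC p4@(3,1) -> at (2,5): 0 [-], cum=1
Step 4: p0@(3,3) p1@(3,2) p2@ESC p3@ESC p4@(3,2) -> at (2,5): 0 [-], cum=1
Step 5: p0@(3,4) p1@(3,3) p2@ESC p3@ESC p4@(3,3) -> at (2,5): 0 [-], cum=1
Step 6: p0@ESC p1@(3,4) p2@ESC p3@ESC p4@(3,4) -> at (2,5): 0 [-], cum=1
Step 7: p0@ESC p1@ESC p2@ESC p3@ESC p4@ESC -> at (2,5): 0 [-], cum=1
Total visits = 1

Answer: 1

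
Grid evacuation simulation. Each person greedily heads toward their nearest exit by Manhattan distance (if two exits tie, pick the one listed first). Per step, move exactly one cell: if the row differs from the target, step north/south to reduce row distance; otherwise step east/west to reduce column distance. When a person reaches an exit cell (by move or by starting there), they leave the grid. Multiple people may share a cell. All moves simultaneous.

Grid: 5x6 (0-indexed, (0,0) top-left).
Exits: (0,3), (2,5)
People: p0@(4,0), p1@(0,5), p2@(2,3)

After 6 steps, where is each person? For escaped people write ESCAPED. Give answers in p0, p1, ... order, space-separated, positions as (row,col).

Step 1: p0:(4,0)->(3,0) | p1:(0,5)->(0,4) | p2:(2,3)->(1,3)
Step 2: p0:(3,0)->(2,0) | p1:(0,4)->(0,3)->EXIT | p2:(1,3)->(0,3)->EXIT
Step 3: p0:(2,0)->(1,0) | p1:escaped | p2:escaped
Step 4: p0:(1,0)->(0,0) | p1:escaped | p2:escaped
Step 5: p0:(0,0)->(0,1) | p1:escaped | p2:escaped
Step 6: p0:(0,1)->(0,2) | p1:escaped | p2:escaped

(0,2) ESCAPED ESCAPED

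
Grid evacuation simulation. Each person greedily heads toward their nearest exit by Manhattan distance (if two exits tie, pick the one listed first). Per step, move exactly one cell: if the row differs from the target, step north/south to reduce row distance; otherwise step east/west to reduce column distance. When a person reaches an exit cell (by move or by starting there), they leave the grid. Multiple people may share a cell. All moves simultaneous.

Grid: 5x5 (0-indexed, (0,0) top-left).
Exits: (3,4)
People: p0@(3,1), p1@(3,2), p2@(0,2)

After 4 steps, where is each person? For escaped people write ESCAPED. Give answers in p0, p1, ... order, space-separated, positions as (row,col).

Step 1: p0:(3,1)->(3,2) | p1:(3,2)->(3,3) | p2:(0,2)->(1,2)
Step 2: p0:(3,2)->(3,3) | p1:(3,3)->(3,4)->EXIT | p2:(1,2)->(2,2)
Step 3: p0:(3,3)->(3,4)->EXIT | p1:escaped | p2:(2,2)->(3,2)
Step 4: p0:escaped | p1:escaped | p2:(3,2)->(3,3)

ESCAPED ESCAPED (3,3)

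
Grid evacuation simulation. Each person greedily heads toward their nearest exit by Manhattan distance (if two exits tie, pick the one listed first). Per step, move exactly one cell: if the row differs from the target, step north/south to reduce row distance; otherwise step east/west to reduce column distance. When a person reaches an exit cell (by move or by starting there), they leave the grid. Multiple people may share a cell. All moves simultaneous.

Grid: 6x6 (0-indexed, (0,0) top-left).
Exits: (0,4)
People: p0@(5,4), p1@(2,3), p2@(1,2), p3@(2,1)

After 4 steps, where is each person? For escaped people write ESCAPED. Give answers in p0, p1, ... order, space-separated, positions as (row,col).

Step 1: p0:(5,4)->(4,4) | p1:(2,3)->(1,3) | p2:(1,2)->(0,2) | p3:(2,1)->(1,1)
Step 2: p0:(4,4)->(3,4) | p1:(1,3)->(0,3) | p2:(0,2)->(0,3) | p3:(1,1)->(0,1)
Step 3: p0:(3,4)->(2,4) | p1:(0,3)->(0,4)->EXIT | p2:(0,3)->(0,4)->EXIT | p3:(0,1)->(0,2)
Step 4: p0:(2,4)->(1,4) | p1:escaped | p2:escaped | p3:(0,2)->(0,3)

(1,4) ESCAPED ESCAPED (0,3)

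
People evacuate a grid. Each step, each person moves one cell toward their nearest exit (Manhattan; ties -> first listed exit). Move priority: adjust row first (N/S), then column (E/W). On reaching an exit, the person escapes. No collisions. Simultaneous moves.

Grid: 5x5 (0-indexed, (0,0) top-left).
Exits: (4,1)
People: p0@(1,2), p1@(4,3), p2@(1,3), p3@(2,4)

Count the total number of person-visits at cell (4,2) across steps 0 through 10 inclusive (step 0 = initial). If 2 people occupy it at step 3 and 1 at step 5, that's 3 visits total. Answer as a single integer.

Step 0: p0@(1,2) p1@(4,3) p2@(1,3) p3@(2,4) -> at (4,2): 0 [-], cum=0
Step 1: p0@(2,2) p1@(4,2) p2@(2,3) p3@(3,4) -> at (4,2): 1 [p1], cum=1
Step 2: p0@(3,2) p1@ESC p2@(3,3) p3@(4,4) -> at (4,2): 0 [-], cum=1
Step 3: p0@(4,2) p1@ESC p2@(4,3) p3@(4,3) -> at (4,2): 1 [p0], cum=2
Step 4: p0@ESC p1@ESC p2@(4,2) p3@(4,2) -> at (4,2): 2 [p2,p3], cum=4
Step 5: p0@ESC p1@ESC p2@ESC p3@ESC -> at (4,2): 0 [-], cum=4
Total visits = 4

Answer: 4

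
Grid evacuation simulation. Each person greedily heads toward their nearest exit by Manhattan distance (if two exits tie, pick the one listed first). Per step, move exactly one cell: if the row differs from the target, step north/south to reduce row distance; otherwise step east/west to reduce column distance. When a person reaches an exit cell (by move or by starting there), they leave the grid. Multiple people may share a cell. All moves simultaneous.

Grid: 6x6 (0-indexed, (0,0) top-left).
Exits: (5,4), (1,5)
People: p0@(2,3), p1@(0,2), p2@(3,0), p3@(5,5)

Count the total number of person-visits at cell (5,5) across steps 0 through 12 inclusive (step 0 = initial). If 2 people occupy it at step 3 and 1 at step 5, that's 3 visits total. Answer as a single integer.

Answer: 1

Derivation:
Step 0: p0@(2,3) p1@(0,2) p2@(3,0) p3@(5,5) -> at (5,5): 1 [p3], cum=1
Step 1: p0@(1,3) p1@(1,2) p2@(4,0) p3@ESC -> at (5,5): 0 [-], cum=1
Step 2: p0@(1,4) p1@(1,3) p2@(5,0) p3@ESC -> at (5,5): 0 [-], cum=1
Step 3: p0@ESC p1@(1,4) p2@(5,1) p3@ESC -> at (5,5): 0 [-], cum=1
Step 4: p0@ESC p1@ESC p2@(5,2) p3@ESC -> at (5,5): 0 [-], cum=1
Step 5: p0@ESC p1@ESC p2@(5,3) p3@ESC -> at (5,5): 0 [-], cum=1
Step 6: p0@ESC p1@ESC p2@ESC p3@ESC -> at (5,5): 0 [-], cum=1
Total visits = 1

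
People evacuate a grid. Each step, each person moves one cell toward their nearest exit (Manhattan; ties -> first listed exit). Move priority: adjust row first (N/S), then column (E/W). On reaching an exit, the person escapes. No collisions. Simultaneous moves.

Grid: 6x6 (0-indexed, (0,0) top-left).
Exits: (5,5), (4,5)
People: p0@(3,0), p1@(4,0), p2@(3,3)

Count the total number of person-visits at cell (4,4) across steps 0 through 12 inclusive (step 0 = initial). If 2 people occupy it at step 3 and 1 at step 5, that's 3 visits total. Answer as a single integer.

Step 0: p0@(3,0) p1@(4,0) p2@(3,3) -> at (4,4): 0 [-], cum=0
Step 1: p0@(4,0) p1@(4,1) p2@(4,3) -> at (4,4): 0 [-], cum=0
Step 2: p0@(4,1) p1@(4,2) p2@(4,4) -> at (4,4): 1 [p2], cum=1
Step 3: p0@(4,2) p1@(4,3) p2@ESC -> at (4,4): 0 [-], cum=1
Step 4: p0@(4,3) p1@(4,4) p2@ESC -> at (4,4): 1 [p1], cum=2
Step 5: p0@(4,4) p1@ESC p2@ESC -> at (4,4): 1 [p0], cum=3
Step 6: p0@ESC p1@ESC p2@ESC -> at (4,4): 0 [-], cum=3
Total visits = 3

Answer: 3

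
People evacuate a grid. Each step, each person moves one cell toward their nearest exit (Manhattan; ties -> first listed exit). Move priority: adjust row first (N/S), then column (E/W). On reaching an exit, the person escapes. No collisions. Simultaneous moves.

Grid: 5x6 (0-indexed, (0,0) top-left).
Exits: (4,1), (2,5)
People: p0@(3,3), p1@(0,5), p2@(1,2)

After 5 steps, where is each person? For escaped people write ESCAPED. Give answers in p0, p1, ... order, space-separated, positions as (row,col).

Step 1: p0:(3,3)->(4,3) | p1:(0,5)->(1,5) | p2:(1,2)->(2,2)
Step 2: p0:(4,3)->(4,2) | p1:(1,5)->(2,5)->EXIT | p2:(2,2)->(3,2)
Step 3: p0:(4,2)->(4,1)->EXIT | p1:escaped | p2:(3,2)->(4,2)
Step 4: p0:escaped | p1:escaped | p2:(4,2)->(4,1)->EXIT

ESCAPED ESCAPED ESCAPED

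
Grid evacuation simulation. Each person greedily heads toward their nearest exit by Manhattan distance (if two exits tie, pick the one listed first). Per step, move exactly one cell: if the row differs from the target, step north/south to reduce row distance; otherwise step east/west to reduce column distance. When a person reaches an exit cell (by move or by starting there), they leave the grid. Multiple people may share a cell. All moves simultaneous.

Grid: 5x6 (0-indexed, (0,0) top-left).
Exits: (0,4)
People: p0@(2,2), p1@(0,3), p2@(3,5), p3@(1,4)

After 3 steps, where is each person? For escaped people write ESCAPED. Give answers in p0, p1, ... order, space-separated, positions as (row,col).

Step 1: p0:(2,2)->(1,2) | p1:(0,3)->(0,4)->EXIT | p2:(3,5)->(2,5) | p3:(1,4)->(0,4)->EXIT
Step 2: p0:(1,2)->(0,2) | p1:escaped | p2:(2,5)->(1,5) | p3:escaped
Step 3: p0:(0,2)->(0,3) | p1:escaped | p2:(1,5)->(0,5) | p3:escaped

(0,3) ESCAPED (0,5) ESCAPED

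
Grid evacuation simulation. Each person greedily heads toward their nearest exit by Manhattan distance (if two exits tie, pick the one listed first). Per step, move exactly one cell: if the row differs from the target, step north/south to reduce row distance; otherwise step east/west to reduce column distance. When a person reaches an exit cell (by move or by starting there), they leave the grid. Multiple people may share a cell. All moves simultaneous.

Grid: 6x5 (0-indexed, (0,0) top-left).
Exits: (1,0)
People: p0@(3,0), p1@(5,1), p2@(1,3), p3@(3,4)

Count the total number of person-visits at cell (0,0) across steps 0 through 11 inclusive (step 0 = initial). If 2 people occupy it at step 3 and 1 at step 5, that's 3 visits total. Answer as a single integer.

Step 0: p0@(3,0) p1@(5,1) p2@(1,3) p3@(3,4) -> at (0,0): 0 [-], cum=0
Step 1: p0@(2,0) p1@(4,1) p2@(1,2) p3@(2,4) -> at (0,0): 0 [-], cum=0
Step 2: p0@ESC p1@(3,1) p2@(1,1) p3@(1,4) -> at (0,0): 0 [-], cum=0
Step 3: p0@ESC p1@(2,1) p2@ESC p3@(1,3) -> at (0,0): 0 [-], cum=0
Step 4: p0@ESC p1@(1,1) p2@ESC p3@(1,2) -> at (0,0): 0 [-], cum=0
Step 5: p0@ESC p1@ESC p2@ESC p3@(1,1) -> at (0,0): 0 [-], cum=0
Step 6: p0@ESC p1@ESC p2@ESC p3@ESC -> at (0,0): 0 [-], cum=0
Total visits = 0

Answer: 0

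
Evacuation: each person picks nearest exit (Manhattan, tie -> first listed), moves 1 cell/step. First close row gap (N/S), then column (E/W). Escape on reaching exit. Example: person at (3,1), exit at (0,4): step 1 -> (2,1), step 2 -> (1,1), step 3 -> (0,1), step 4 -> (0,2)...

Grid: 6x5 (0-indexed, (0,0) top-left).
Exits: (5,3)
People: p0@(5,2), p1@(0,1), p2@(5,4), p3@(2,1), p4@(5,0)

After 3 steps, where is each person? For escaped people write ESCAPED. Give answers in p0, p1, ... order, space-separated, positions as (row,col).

Step 1: p0:(5,2)->(5,3)->EXIT | p1:(0,1)->(1,1) | p2:(5,4)->(5,3)->EXIT | p3:(2,1)->(3,1) | p4:(5,0)->(5,1)
Step 2: p0:escaped | p1:(1,1)->(2,1) | p2:escaped | p3:(3,1)->(4,1) | p4:(5,1)->(5,2)
Step 3: p0:escaped | p1:(2,1)->(3,1) | p2:escaped | p3:(4,1)->(5,1) | p4:(5,2)->(5,3)->EXIT

ESCAPED (3,1) ESCAPED (5,1) ESCAPED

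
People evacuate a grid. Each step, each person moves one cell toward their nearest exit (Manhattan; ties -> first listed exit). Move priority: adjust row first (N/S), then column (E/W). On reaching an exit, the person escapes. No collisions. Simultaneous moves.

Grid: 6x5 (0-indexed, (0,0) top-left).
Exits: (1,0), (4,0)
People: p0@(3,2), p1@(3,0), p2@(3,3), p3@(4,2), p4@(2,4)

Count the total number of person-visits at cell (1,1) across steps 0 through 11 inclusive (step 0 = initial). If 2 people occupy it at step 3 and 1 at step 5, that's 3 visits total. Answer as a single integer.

Step 0: p0@(3,2) p1@(3,0) p2@(3,3) p3@(4,2) p4@(2,4) -> at (1,1): 0 [-], cum=0
Step 1: p0@(4,2) p1@ESC p2@(4,3) p3@(4,1) p4@(1,4) -> at (1,1): 0 [-], cum=0
Step 2: p0@(4,1) p1@ESC p2@(4,2) p3@ESC p4@(1,3) -> at (1,1): 0 [-], cum=0
Step 3: p0@ESC p1@ESC p2@(4,1) p3@ESC p4@(1,2) -> at (1,1): 0 [-], cum=0
Step 4: p0@ESC p1@ESC p2@ESC p3@ESC p4@(1,1) -> at (1,1): 1 [p4], cum=1
Step 5: p0@ESC p1@ESC p2@ESC p3@ESC p4@ESC -> at (1,1): 0 [-], cum=1
Total visits = 1

Answer: 1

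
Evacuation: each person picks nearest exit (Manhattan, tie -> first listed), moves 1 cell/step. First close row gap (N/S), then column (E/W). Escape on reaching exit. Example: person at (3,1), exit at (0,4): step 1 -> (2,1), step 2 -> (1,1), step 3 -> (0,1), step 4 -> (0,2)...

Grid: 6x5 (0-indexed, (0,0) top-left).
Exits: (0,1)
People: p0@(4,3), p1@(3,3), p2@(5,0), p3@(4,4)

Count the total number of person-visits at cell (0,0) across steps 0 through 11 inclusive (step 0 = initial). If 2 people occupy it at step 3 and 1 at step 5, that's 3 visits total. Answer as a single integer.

Step 0: p0@(4,3) p1@(3,3) p2@(5,0) p3@(4,4) -> at (0,0): 0 [-], cum=0
Step 1: p0@(3,3) p1@(2,3) p2@(4,0) p3@(3,4) -> at (0,0): 0 [-], cum=0
Step 2: p0@(2,3) p1@(1,3) p2@(3,0) p3@(2,4) -> at (0,0): 0 [-], cum=0
Step 3: p0@(1,3) p1@(0,3) p2@(2,0) p3@(1,4) -> at (0,0): 0 [-], cum=0
Step 4: p0@(0,3) p1@(0,2) p2@(1,0) p3@(0,4) -> at (0,0): 0 [-], cum=0
Step 5: p0@(0,2) p1@ESC p2@(0,0) p3@(0,3) -> at (0,0): 1 [p2], cum=1
Step 6: p0@ESC p1@ESC p2@ESC p3@(0,2) -> at (0,0): 0 [-], cum=1
Step 7: p0@ESC p1@ESC p2@ESC p3@ESC -> at (0,0): 0 [-], cum=1
Total visits = 1

Answer: 1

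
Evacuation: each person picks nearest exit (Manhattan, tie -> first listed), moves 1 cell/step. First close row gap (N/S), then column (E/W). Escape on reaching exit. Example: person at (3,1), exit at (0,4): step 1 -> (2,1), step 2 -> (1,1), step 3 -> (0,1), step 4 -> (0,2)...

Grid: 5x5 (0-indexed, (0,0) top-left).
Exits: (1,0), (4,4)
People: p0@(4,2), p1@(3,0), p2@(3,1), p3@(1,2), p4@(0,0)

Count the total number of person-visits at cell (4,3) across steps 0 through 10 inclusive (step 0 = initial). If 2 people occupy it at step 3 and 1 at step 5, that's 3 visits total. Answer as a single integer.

Answer: 1

Derivation:
Step 0: p0@(4,2) p1@(3,0) p2@(3,1) p3@(1,2) p4@(0,0) -> at (4,3): 0 [-], cum=0
Step 1: p0@(4,3) p1@(2,0) p2@(2,1) p3@(1,1) p4@ESC -> at (4,3): 1 [p0], cum=1
Step 2: p0@ESC p1@ESC p2@(1,1) p3@ESC p4@ESC -> at (4,3): 0 [-], cum=1
Step 3: p0@ESC p1@ESC p2@ESC p3@ESC p4@ESC -> at (4,3): 0 [-], cum=1
Total visits = 1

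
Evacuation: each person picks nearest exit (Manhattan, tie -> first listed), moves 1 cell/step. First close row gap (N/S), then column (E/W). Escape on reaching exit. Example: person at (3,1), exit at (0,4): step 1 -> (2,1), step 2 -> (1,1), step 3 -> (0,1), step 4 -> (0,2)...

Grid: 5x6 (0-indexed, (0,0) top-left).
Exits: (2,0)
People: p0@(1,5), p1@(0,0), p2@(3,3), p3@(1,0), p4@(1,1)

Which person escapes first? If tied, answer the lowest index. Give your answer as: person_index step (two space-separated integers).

Answer: 3 1

Derivation:
Step 1: p0:(1,5)->(2,5) | p1:(0,0)->(1,0) | p2:(3,3)->(2,3) | p3:(1,0)->(2,0)->EXIT | p4:(1,1)->(2,1)
Step 2: p0:(2,5)->(2,4) | p1:(1,0)->(2,0)->EXIT | p2:(2,3)->(2,2) | p3:escaped | p4:(2,1)->(2,0)->EXIT
Step 3: p0:(2,4)->(2,3) | p1:escaped | p2:(2,2)->(2,1) | p3:escaped | p4:escaped
Step 4: p0:(2,3)->(2,2) | p1:escaped | p2:(2,1)->(2,0)->EXIT | p3:escaped | p4:escaped
Step 5: p0:(2,2)->(2,1) | p1:escaped | p2:escaped | p3:escaped | p4:escaped
Step 6: p0:(2,1)->(2,0)->EXIT | p1:escaped | p2:escaped | p3:escaped | p4:escaped
Exit steps: [6, 2, 4, 1, 2]
First to escape: p3 at step 1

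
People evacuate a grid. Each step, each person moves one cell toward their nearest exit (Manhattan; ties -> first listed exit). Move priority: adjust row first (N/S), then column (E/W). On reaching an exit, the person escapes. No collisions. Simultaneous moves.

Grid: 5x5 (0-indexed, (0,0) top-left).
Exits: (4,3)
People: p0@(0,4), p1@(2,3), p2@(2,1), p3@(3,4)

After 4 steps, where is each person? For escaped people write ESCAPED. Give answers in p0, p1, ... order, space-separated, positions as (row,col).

Step 1: p0:(0,4)->(1,4) | p1:(2,3)->(3,3) | p2:(2,1)->(3,1) | p3:(3,4)->(4,4)
Step 2: p0:(1,4)->(2,4) | p1:(3,3)->(4,3)->EXIT | p2:(3,1)->(4,1) | p3:(4,4)->(4,3)->EXIT
Step 3: p0:(2,4)->(3,4) | p1:escaped | p2:(4,1)->(4,2) | p3:escaped
Step 4: p0:(3,4)->(4,4) | p1:escaped | p2:(4,2)->(4,3)->EXIT | p3:escaped

(4,4) ESCAPED ESCAPED ESCAPED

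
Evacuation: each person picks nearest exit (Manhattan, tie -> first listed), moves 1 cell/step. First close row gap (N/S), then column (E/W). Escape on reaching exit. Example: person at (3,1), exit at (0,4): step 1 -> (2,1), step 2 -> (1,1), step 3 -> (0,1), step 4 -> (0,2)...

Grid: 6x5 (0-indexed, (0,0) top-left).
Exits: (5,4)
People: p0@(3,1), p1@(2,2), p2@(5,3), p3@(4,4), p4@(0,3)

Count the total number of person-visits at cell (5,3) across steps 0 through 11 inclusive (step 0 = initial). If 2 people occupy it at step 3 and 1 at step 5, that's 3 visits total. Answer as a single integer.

Step 0: p0@(3,1) p1@(2,2) p2@(5,3) p3@(4,4) p4@(0,3) -> at (5,3): 1 [p2], cum=1
Step 1: p0@(4,1) p1@(3,2) p2@ESC p3@ESC p4@(1,3) -> at (5,3): 0 [-], cum=1
Step 2: p0@(5,1) p1@(4,2) p2@ESC p3@ESC p4@(2,3) -> at (5,3): 0 [-], cum=1
Step 3: p0@(5,2) p1@(5,2) p2@ESC p3@ESC p4@(3,3) -> at (5,3): 0 [-], cum=1
Step 4: p0@(5,3) p1@(5,3) p2@ESC p3@ESC p4@(4,3) -> at (5,3): 2 [p0,p1], cum=3
Step 5: p0@ESC p1@ESC p2@ESC p3@ESC p4@(5,3) -> at (5,3): 1 [p4], cum=4
Step 6: p0@ESC p1@ESC p2@ESC p3@ESC p4@ESC -> at (5,3): 0 [-], cum=4
Total visits = 4

Answer: 4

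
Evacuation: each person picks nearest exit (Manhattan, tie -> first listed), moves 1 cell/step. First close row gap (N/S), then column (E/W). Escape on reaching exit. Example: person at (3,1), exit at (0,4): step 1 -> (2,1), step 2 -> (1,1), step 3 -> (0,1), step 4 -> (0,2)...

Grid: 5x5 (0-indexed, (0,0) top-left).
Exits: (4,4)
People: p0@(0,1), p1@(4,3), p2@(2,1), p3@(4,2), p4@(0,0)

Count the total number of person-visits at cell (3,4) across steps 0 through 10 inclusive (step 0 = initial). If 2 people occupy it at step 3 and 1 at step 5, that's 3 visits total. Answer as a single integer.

Answer: 0

Derivation:
Step 0: p0@(0,1) p1@(4,3) p2@(2,1) p3@(4,2) p4@(0,0) -> at (3,4): 0 [-], cum=0
Step 1: p0@(1,1) p1@ESC p2@(3,1) p3@(4,3) p4@(1,0) -> at (3,4): 0 [-], cum=0
Step 2: p0@(2,1) p1@ESC p2@(4,1) p3@ESC p4@(2,0) -> at (3,4): 0 [-], cum=0
Step 3: p0@(3,1) p1@ESC p2@(4,2) p3@ESC p4@(3,0) -> at (3,4): 0 [-], cum=0
Step 4: p0@(4,1) p1@ESC p2@(4,3) p3@ESC p4@(4,0) -> at (3,4): 0 [-], cum=0
Step 5: p0@(4,2) p1@ESC p2@ESC p3@ESC p4@(4,1) -> at (3,4): 0 [-], cum=0
Step 6: p0@(4,3) p1@ESC p2@ESC p3@ESC p4@(4,2) -> at (3,4): 0 [-], cum=0
Step 7: p0@ESC p1@ESC p2@ESC p3@ESC p4@(4,3) -> at (3,4): 0 [-], cum=0
Step 8: p0@ESC p1@ESC p2@ESC p3@ESC p4@ESC -> at (3,4): 0 [-], cum=0
Total visits = 0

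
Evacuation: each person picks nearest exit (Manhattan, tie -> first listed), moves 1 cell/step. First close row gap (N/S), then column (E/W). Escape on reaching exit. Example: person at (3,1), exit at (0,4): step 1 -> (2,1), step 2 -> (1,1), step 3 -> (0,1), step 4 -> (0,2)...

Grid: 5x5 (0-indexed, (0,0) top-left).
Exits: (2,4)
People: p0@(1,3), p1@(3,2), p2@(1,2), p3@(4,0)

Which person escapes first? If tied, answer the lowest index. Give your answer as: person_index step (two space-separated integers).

Step 1: p0:(1,3)->(2,3) | p1:(3,2)->(2,2) | p2:(1,2)->(2,2) | p3:(4,0)->(3,0)
Step 2: p0:(2,3)->(2,4)->EXIT | p1:(2,2)->(2,3) | p2:(2,2)->(2,3) | p3:(3,0)->(2,0)
Step 3: p0:escaped | p1:(2,3)->(2,4)->EXIT | p2:(2,3)->(2,4)->EXIT | p3:(2,0)->(2,1)
Step 4: p0:escaped | p1:escaped | p2:escaped | p3:(2,1)->(2,2)
Step 5: p0:escaped | p1:escaped | p2:escaped | p3:(2,2)->(2,3)
Step 6: p0:escaped | p1:escaped | p2:escaped | p3:(2,3)->(2,4)->EXIT
Exit steps: [2, 3, 3, 6]
First to escape: p0 at step 2

Answer: 0 2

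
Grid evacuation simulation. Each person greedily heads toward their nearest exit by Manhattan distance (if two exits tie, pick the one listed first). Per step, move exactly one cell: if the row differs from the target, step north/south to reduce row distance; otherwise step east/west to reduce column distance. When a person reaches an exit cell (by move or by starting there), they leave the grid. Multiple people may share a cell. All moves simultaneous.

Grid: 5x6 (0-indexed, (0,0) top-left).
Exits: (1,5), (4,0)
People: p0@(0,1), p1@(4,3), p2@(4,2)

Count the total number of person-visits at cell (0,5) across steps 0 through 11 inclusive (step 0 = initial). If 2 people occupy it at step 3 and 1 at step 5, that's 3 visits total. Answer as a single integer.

Answer: 0

Derivation:
Step 0: p0@(0,1) p1@(4,3) p2@(4,2) -> at (0,5): 0 [-], cum=0
Step 1: p0@(1,1) p1@(4,2) p2@(4,1) -> at (0,5): 0 [-], cum=0
Step 2: p0@(1,2) p1@(4,1) p2@ESC -> at (0,5): 0 [-], cum=0
Step 3: p0@(1,3) p1@ESC p2@ESC -> at (0,5): 0 [-], cum=0
Step 4: p0@(1,4) p1@ESC p2@ESC -> at (0,5): 0 [-], cum=0
Step 5: p0@ESC p1@ESC p2@ESC -> at (0,5): 0 [-], cum=0
Total visits = 0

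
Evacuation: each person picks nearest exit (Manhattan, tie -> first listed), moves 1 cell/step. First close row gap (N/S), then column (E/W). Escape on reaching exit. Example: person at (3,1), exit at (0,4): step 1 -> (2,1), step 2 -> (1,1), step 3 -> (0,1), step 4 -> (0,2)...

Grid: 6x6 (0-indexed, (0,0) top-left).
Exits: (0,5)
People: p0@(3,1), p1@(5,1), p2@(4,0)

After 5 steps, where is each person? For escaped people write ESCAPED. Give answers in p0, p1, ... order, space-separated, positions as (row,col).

Step 1: p0:(3,1)->(2,1) | p1:(5,1)->(4,1) | p2:(4,0)->(3,0)
Step 2: p0:(2,1)->(1,1) | p1:(4,1)->(3,1) | p2:(3,0)->(2,0)
Step 3: p0:(1,1)->(0,1) | p1:(3,1)->(2,1) | p2:(2,0)->(1,0)
Step 4: p0:(0,1)->(0,2) | p1:(2,1)->(1,1) | p2:(1,0)->(0,0)
Step 5: p0:(0,2)->(0,3) | p1:(1,1)->(0,1) | p2:(0,0)->(0,1)

(0,3) (0,1) (0,1)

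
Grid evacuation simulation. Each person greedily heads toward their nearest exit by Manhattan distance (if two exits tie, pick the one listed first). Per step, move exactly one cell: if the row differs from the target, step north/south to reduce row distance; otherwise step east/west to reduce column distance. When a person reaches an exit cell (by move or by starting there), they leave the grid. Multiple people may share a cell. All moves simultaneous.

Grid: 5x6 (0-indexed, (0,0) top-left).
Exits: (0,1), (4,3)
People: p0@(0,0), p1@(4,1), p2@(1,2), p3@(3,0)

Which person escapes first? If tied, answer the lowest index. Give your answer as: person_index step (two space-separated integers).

Step 1: p0:(0,0)->(0,1)->EXIT | p1:(4,1)->(4,2) | p2:(1,2)->(0,2) | p3:(3,0)->(2,0)
Step 2: p0:escaped | p1:(4,2)->(4,3)->EXIT | p2:(0,2)->(0,1)->EXIT | p3:(2,0)->(1,0)
Step 3: p0:escaped | p1:escaped | p2:escaped | p3:(1,0)->(0,0)
Step 4: p0:escaped | p1:escaped | p2:escaped | p3:(0,0)->(0,1)->EXIT
Exit steps: [1, 2, 2, 4]
First to escape: p0 at step 1

Answer: 0 1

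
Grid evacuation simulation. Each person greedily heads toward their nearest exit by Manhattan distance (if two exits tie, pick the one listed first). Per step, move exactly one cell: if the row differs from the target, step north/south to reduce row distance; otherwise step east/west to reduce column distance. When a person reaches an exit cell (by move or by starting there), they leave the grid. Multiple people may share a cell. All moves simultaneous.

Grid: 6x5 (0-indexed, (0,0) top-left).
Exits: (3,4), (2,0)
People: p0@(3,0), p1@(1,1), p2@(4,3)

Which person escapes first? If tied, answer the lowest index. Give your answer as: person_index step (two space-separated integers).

Answer: 0 1

Derivation:
Step 1: p0:(3,0)->(2,0)->EXIT | p1:(1,1)->(2,1) | p2:(4,3)->(3,3)
Step 2: p0:escaped | p1:(2,1)->(2,0)->EXIT | p2:(3,3)->(3,4)->EXIT
Exit steps: [1, 2, 2]
First to escape: p0 at step 1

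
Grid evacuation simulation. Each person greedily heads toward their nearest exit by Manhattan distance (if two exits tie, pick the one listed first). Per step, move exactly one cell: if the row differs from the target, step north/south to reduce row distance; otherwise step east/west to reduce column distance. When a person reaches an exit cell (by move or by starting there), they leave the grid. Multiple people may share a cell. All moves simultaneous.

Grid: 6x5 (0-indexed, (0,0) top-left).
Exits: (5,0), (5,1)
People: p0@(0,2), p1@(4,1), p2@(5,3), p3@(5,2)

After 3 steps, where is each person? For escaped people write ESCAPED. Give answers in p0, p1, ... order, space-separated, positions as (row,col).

Step 1: p0:(0,2)->(1,2) | p1:(4,1)->(5,1)->EXIT | p2:(5,3)->(5,2) | p3:(5,2)->(5,1)->EXIT
Step 2: p0:(1,2)->(2,2) | p1:escaped | p2:(5,2)->(5,1)->EXIT | p3:escaped
Step 3: p0:(2,2)->(3,2) | p1:escaped | p2:escaped | p3:escaped

(3,2) ESCAPED ESCAPED ESCAPED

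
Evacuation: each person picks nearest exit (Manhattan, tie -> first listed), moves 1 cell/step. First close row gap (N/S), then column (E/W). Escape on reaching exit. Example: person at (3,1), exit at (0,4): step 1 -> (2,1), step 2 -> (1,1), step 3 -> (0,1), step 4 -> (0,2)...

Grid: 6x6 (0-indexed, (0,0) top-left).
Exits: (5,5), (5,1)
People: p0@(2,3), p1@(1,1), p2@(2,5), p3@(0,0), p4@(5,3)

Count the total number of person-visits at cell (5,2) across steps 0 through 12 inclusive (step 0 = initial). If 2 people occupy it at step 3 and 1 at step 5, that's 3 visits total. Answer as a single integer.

Step 0: p0@(2,3) p1@(1,1) p2@(2,5) p3@(0,0) p4@(5,3) -> at (5,2): 0 [-], cum=0
Step 1: p0@(3,3) p1@(2,1) p2@(3,5) p3@(1,0) p4@(5,4) -> at (5,2): 0 [-], cum=0
Step 2: p0@(4,3) p1@(3,1) p2@(4,5) p3@(2,0) p4@ESC -> at (5,2): 0 [-], cum=0
Step 3: p0@(5,3) p1@(4,1) p2@ESC p3@(3,0) p4@ESC -> at (5,2): 0 [-], cum=0
Step 4: p0@(5,4) p1@ESC p2@ESC p3@(4,0) p4@ESC -> at (5,2): 0 [-], cum=0
Step 5: p0@ESC p1@ESC p2@ESC p3@(5,0) p4@ESC -> at (5,2): 0 [-], cum=0
Step 6: p0@ESC p1@ESC p2@ESC p3@ESC p4@ESC -> at (5,2): 0 [-], cum=0
Total visits = 0

Answer: 0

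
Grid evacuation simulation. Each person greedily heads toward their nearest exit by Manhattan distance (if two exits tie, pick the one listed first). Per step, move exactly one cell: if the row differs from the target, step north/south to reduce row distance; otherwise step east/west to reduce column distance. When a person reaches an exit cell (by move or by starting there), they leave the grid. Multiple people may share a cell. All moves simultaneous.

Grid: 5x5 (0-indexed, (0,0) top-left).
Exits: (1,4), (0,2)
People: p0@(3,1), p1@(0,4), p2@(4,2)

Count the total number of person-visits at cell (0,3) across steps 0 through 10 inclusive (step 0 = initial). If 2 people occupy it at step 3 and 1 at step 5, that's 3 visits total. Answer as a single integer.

Answer: 0

Derivation:
Step 0: p0@(3,1) p1@(0,4) p2@(4,2) -> at (0,3): 0 [-], cum=0
Step 1: p0@(2,1) p1@ESC p2@(3,2) -> at (0,3): 0 [-], cum=0
Step 2: p0@(1,1) p1@ESC p2@(2,2) -> at (0,3): 0 [-], cum=0
Step 3: p0@(0,1) p1@ESC p2@(1,2) -> at (0,3): 0 [-], cum=0
Step 4: p0@ESC p1@ESC p2@ESC -> at (0,3): 0 [-], cum=0
Total visits = 0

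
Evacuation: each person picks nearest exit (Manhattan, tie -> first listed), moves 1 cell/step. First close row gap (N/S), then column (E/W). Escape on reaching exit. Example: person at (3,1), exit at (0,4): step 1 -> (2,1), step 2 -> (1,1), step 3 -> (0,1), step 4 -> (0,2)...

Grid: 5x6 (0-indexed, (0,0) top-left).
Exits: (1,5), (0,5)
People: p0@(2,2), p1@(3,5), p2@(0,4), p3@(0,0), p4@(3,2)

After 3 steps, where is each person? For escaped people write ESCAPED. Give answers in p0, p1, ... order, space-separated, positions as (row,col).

Step 1: p0:(2,2)->(1,2) | p1:(3,5)->(2,5) | p2:(0,4)->(0,5)->EXIT | p3:(0,0)->(0,1) | p4:(3,2)->(2,2)
Step 2: p0:(1,2)->(1,3) | p1:(2,5)->(1,5)->EXIT | p2:escaped | p3:(0,1)->(0,2) | p4:(2,2)->(1,2)
Step 3: p0:(1,3)->(1,4) | p1:escaped | p2:escaped | p3:(0,2)->(0,3) | p4:(1,2)->(1,3)

(1,4) ESCAPED ESCAPED (0,3) (1,3)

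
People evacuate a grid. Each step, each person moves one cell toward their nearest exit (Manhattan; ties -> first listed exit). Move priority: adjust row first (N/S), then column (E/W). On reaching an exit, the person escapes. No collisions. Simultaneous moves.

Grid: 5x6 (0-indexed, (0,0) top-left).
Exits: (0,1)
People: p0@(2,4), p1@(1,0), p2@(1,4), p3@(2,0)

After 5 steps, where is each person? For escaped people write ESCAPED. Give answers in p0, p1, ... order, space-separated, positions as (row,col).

Step 1: p0:(2,4)->(1,4) | p1:(1,0)->(0,0) | p2:(1,4)->(0,4) | p3:(2,0)->(1,0)
Step 2: p0:(1,4)->(0,4) | p1:(0,0)->(0,1)->EXIT | p2:(0,4)->(0,3) | p3:(1,0)->(0,0)
Step 3: p0:(0,4)->(0,3) | p1:escaped | p2:(0,3)->(0,2) | p3:(0,0)->(0,1)->EXIT
Step 4: p0:(0,3)->(0,2) | p1:escaped | p2:(0,2)->(0,1)->EXIT | p3:escaped
Step 5: p0:(0,2)->(0,1)->EXIT | p1:escaped | p2:escaped | p3:escaped

ESCAPED ESCAPED ESCAPED ESCAPED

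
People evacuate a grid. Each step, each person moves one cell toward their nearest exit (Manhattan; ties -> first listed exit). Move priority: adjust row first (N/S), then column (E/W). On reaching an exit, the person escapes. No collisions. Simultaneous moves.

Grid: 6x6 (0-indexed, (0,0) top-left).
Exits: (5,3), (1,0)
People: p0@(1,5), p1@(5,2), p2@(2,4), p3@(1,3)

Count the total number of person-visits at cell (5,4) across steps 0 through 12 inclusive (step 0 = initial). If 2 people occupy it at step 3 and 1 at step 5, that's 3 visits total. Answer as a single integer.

Step 0: p0@(1,5) p1@(5,2) p2@(2,4) p3@(1,3) -> at (5,4): 0 [-], cum=0
Step 1: p0@(1,4) p1@ESC p2@(3,4) p3@(1,2) -> at (5,4): 0 [-], cum=0
Step 2: p0@(1,3) p1@ESC p2@(4,4) p3@(1,1) -> at (5,4): 0 [-], cum=0
Step 3: p0@(1,2) p1@ESC p2@(5,4) p3@ESC -> at (5,4): 1 [p2], cum=1
Step 4: p0@(1,1) p1@ESC p2@ESC p3@ESC -> at (5,4): 0 [-], cum=1
Step 5: p0@ESC p1@ESC p2@ESC p3@ESC -> at (5,4): 0 [-], cum=1
Total visits = 1

Answer: 1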